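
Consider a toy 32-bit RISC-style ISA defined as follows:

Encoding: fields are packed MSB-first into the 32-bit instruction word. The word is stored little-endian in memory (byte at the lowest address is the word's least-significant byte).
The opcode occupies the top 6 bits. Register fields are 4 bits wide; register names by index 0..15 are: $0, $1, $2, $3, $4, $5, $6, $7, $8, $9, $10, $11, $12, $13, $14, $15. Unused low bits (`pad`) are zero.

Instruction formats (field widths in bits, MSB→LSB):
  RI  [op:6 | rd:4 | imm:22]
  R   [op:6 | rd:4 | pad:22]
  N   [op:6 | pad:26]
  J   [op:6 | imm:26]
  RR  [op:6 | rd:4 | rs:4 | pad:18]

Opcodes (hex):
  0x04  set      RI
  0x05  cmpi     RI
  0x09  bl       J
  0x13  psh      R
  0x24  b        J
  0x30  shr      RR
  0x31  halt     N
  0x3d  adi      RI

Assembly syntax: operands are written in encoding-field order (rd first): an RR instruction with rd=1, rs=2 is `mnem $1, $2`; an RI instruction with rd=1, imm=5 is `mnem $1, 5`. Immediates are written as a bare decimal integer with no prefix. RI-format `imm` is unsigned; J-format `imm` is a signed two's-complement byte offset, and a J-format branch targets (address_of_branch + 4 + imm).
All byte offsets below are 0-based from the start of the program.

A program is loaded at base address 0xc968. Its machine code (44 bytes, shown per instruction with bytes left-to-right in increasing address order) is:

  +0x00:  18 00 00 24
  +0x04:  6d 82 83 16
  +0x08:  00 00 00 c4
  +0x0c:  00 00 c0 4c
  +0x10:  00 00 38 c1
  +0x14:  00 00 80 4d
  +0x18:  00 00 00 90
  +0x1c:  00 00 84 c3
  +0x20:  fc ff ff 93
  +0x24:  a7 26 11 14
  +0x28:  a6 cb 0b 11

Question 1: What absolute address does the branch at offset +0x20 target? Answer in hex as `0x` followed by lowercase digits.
[20] fc ff ff 93 → 0x93fffffc
  opcode bits[31:26]=0x24: b/J
  imm@[25:0]=0x3fffffc (s26→-4) ⇒ -4
  target = base 0xc968 + off 0x20 + 4 + imm -4 = 0xc988

0xc988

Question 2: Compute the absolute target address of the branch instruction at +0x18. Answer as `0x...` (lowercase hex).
[18] 00 00 00 90 → 0x90000000
  opcode bits[31:26]=0x24: b/J
  [25:0] imm=0 = 0
  target = base 0xc968 + off 0x18 + 4 + imm 0 = 0xc984

0xc984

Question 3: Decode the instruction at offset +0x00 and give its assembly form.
bl 24

[00] 18 00 00 24 → 0x24000018
  op=0x24000018>>26=0x9 ⇒ bl (J)
  imm@[25:0]=0x18 ⇒ 24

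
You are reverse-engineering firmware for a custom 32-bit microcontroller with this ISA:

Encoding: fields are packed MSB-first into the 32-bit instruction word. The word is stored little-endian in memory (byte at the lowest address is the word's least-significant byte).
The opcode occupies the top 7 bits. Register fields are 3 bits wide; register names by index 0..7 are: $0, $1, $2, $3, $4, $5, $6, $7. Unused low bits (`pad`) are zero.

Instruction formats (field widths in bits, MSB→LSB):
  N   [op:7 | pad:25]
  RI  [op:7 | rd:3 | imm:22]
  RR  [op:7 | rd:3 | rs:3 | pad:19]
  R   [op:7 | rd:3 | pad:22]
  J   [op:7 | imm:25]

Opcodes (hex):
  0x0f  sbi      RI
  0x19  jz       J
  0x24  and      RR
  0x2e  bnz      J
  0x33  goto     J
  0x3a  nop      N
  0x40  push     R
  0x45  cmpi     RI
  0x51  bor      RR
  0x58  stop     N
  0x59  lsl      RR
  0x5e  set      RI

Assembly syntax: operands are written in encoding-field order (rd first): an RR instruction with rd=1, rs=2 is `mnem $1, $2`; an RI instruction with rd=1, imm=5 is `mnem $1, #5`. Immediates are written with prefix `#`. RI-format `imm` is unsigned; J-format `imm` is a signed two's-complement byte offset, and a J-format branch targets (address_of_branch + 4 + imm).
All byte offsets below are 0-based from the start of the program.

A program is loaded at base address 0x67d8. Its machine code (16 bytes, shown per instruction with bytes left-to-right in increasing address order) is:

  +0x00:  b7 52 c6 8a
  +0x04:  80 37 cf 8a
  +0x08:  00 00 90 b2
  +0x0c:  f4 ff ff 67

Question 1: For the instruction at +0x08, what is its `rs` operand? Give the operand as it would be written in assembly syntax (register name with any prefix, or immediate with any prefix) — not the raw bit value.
$2

+0x08: 00 00 90 b2 ⇒ word 0xb2900000 (little)
  opcode bits[31:25]=0x59: lsl/RR
  rd@[24:22]=0x2 ⇒ $2
  rs@[21:19]=0x2 ⇒ $2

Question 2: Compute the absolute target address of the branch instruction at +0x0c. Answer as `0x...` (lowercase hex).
0x67dc

+0x0c: f4 ff ff 67 ⇒ word 0x67fffff4 (little)
  top 7b → 0x33 → goto [J]
  imm@[24:0]=0x1fffff4 (s25→-12) ⇒ #-12
  target = base 0x67d8 + off 0x0c + 4 + imm -12 = 0x67dc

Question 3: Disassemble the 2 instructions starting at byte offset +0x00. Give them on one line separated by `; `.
+0x00: b7 52 c6 8a ⇒ word 0x8ac652b7 (little)
  top 7b → 0x45 → cmpi [RI]
  rd: (w>>22)&0x7=0x3 → $3
  imm: (w>>0)&0x3fffff=0x652b7 → #414391
+0x04: 80 37 cf 8a ⇒ word 0x8acf3780 (little)
  top 7b → 0x45 → cmpi [RI]
  rd: (w>>22)&0x7=0x3 → $3
  imm: (w>>0)&0x3fffff=0xf3780 → #997248

cmpi $3, #414391; cmpi $3, #997248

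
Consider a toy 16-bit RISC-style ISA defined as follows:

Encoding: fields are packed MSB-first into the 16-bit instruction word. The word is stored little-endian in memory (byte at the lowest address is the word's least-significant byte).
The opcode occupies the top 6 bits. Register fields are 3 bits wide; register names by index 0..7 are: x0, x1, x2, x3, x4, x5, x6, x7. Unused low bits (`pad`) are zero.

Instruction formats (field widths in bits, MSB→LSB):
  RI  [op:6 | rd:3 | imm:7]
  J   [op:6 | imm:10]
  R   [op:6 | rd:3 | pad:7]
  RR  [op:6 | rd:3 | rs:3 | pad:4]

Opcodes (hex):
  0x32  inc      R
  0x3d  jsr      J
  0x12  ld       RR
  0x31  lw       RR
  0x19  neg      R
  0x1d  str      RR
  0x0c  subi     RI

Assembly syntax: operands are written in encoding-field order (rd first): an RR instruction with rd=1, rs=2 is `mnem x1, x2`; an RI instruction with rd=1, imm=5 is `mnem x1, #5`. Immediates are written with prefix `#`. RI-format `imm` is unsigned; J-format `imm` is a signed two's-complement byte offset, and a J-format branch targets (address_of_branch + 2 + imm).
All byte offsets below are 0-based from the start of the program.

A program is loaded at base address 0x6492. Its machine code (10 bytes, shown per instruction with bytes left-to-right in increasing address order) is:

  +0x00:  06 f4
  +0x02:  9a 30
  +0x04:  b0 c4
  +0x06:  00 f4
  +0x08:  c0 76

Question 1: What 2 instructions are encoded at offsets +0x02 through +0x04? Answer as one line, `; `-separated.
[02] 9a 30 → 0x309a
  op=0x309a>>10=0xc ⇒ subi (RI)
  [9:7] rd=1 = x1
  [6:0] imm=26 = #26
[04] b0 c4 → 0xc4b0
  op=0xc4b0>>10=0x31 ⇒ lw (RR)
  [9:7] rd=1 = x1
  [6:4] rs=3 = x3

subi x1, #26; lw x1, x3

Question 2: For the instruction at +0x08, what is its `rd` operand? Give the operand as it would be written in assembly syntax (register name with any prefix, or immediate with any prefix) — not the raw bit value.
x5

@+08  little-endian(c0 76) = 0x76c0
  opcode bits[15:10]=0x1d: str/RR
  rd: (w>>7)&0x7=0x5 → x5
  rs: (w>>4)&0x7=0x4 → x4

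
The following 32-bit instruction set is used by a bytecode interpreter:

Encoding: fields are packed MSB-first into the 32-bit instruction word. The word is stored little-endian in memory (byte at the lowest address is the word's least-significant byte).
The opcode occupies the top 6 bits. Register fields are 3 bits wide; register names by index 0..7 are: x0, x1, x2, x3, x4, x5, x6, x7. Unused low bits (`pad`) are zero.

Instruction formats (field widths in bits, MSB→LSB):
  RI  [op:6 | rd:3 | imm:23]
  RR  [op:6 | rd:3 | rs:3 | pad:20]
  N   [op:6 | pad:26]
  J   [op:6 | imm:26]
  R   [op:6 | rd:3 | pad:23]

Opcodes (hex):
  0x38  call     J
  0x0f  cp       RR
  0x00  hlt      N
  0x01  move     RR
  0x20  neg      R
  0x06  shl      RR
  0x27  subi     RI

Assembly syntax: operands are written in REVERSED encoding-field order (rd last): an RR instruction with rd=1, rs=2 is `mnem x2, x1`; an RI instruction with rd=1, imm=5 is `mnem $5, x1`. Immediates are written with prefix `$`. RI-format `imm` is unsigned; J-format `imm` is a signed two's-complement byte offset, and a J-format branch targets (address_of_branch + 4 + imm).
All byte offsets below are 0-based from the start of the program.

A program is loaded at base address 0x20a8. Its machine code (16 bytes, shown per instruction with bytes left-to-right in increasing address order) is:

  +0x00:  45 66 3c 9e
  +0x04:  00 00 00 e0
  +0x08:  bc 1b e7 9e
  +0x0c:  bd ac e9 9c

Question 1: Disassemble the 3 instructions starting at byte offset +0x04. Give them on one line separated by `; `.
[04] 00 00 00 e0 → 0xe0000000
  top 6b → 0x38 → call [J]
  imm@[25:0]=0x0 ⇒ $0
[08] bc 1b e7 9e → 0x9ee71bbc
  top 6b → 0x27 → subi [RI]
  rd@[25:23]=0x5 ⇒ x5
  imm@[22:0]=0x671bbc ⇒ $6757308
[0c] bd ac e9 9c → 0x9ce9acbd
  top 6b → 0x27 → subi [RI]
  rd@[25:23]=0x1 ⇒ x1
  imm@[22:0]=0x69acbd ⇒ $6925501

call $0; subi $6757308, x5; subi $6925501, x1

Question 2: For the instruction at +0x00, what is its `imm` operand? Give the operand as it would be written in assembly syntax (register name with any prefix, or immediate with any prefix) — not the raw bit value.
$3958341

off 0x00: read 45 66 3c 9e as little → 0x9e3c6645
  opcode bits[31:26]=0x27: subi/RI
  rd@[25:23]=0x4 ⇒ x4
  imm@[22:0]=0x3c6645 ⇒ $3958341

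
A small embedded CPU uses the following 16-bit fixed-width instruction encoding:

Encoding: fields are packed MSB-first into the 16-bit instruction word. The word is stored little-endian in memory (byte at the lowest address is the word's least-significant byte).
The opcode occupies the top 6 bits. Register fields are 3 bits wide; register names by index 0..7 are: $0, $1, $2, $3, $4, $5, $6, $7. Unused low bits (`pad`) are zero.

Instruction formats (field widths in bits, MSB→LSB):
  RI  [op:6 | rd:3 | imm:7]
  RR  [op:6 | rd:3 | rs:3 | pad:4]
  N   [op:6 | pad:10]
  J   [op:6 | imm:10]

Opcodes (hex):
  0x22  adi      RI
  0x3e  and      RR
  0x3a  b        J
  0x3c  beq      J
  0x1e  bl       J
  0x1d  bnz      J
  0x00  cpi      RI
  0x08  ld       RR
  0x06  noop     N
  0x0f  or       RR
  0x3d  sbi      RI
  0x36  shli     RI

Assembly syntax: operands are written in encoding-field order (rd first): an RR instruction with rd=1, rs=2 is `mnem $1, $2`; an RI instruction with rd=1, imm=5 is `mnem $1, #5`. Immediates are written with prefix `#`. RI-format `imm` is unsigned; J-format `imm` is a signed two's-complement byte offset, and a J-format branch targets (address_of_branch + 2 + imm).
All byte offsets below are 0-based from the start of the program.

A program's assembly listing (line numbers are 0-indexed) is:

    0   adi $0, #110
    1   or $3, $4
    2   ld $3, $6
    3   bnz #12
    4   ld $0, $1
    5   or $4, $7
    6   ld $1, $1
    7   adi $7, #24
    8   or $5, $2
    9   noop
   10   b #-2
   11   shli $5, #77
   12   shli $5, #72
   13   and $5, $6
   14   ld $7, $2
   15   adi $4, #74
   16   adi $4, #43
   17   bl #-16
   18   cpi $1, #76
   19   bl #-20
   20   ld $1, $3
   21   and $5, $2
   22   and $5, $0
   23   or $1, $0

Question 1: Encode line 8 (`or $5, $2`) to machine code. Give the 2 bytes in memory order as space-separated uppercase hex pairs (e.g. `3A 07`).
8. or fields op=0xf:6|rd=5:3|rs=2:3|pad=0:4 → word 3ea0h → a0 3e

A0 3E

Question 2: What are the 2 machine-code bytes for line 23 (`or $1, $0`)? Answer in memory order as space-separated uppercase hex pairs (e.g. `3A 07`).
80 3C

23. or fields op=0xf:6|rd=1:3|rs=0:3|pad=0:4 → word 3c80h → 80 3c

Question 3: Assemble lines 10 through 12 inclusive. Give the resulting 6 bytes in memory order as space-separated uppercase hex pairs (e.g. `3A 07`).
FE EB CD DA C8 DA

L10: b op=0x3a:6|imm=-2:10 ⇒ 0xebfe ⇒ little fe eb
L11: shli op=0x36:6|rd=5:3|imm=77:7 ⇒ 0xdacd ⇒ little cd da
L12: shli op=0x36:6|rd=5:3|imm=72:7 ⇒ 0xdac8 ⇒ little c8 da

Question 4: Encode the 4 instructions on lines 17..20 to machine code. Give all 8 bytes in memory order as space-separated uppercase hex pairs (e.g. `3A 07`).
F0 7B CC 00 EC 7B B0 20

L17: bl op=0x1e:6|imm=-16:10 ⇒ 0x7bf0 ⇒ little f0 7b
L18: cpi op=0x0:6|rd=1:3|imm=76:7 ⇒ 0x00cc ⇒ little cc 00
L19: bl op=0x1e:6|imm=-20:10 ⇒ 0x7bec ⇒ little ec 7b
L20: ld op=0x8:6|rd=1:3|rs=3:3|pad=0:4 ⇒ 0x20b0 ⇒ little b0 20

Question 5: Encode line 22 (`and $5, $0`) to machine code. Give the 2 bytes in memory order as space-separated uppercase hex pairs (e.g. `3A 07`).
22. and fields op=0x3e:6|rd=5:3|rs=0:3|pad=0:4 → word fa80h → 80 fa

80 FA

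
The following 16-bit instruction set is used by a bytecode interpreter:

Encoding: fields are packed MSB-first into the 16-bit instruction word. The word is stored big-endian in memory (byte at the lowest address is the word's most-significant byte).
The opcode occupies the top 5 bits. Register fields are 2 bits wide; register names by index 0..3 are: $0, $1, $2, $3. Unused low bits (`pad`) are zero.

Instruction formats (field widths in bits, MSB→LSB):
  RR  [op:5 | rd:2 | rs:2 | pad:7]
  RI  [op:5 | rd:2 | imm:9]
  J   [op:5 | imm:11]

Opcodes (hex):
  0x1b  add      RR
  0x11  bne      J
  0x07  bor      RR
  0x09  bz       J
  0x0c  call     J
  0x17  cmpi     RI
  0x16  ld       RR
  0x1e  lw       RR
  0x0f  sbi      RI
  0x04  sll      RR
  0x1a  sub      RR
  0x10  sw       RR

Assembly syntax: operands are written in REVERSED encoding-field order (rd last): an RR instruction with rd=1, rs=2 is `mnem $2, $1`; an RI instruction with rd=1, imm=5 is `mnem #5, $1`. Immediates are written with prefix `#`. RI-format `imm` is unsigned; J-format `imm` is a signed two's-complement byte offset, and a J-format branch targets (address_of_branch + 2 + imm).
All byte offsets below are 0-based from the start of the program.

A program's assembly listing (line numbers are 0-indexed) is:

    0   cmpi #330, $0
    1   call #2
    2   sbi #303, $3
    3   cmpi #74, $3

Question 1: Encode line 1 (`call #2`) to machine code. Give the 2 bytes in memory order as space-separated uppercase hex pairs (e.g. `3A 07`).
1. call fields op=0xc:5|imm=2:11 → word 6002h → 60 02

60 02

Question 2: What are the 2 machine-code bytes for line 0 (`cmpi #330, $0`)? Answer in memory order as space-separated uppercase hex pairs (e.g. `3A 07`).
line 0 (cmpi): pack op=0x17:5|rd=0:2|imm=330:9 = 0xb94a; big→ b9 4a

B9 4A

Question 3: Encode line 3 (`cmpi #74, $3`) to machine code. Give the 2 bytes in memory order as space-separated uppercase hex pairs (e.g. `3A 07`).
line 3 (cmpi): pack op=0x17:5|rd=3:2|imm=74:9 = 0xbe4a; big→ be 4a

BE 4A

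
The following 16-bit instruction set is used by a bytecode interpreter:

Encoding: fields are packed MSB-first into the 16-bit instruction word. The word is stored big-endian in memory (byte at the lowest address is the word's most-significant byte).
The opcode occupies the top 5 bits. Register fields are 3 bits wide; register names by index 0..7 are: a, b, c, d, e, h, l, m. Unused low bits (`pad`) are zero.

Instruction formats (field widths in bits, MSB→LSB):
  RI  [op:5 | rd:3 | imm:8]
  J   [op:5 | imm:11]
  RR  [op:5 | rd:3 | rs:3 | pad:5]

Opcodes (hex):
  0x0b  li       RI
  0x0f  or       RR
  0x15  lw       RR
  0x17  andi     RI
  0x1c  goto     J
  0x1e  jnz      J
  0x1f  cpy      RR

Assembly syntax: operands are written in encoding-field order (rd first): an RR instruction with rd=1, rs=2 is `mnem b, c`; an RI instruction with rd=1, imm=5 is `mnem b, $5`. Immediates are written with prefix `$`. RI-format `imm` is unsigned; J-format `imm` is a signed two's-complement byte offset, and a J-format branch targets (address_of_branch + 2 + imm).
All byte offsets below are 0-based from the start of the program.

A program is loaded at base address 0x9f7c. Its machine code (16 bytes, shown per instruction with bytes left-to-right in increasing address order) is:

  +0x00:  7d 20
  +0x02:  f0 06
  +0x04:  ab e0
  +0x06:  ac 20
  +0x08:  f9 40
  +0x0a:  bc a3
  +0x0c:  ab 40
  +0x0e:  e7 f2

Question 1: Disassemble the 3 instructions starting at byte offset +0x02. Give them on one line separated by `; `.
jnz $6; lw d, m; lw e, b

@+02  big-endian(f0 06) = 0xf006
  top 5b → 0x1e → jnz [J]
  [10:0] imm=6 = $6
@+04  big-endian(ab e0) = 0xabe0
  top 5b → 0x15 → lw [RR]
  [10:8] rd=3 = d
  [7:5] rs=7 = m
@+06  big-endian(ac 20) = 0xac20
  top 5b → 0x15 → lw [RR]
  [10:8] rd=4 = e
  [7:5] rs=1 = b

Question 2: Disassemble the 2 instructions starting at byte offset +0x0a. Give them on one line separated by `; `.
andi e, $163; lw d, c

@+0a  big-endian(bc a3) = 0xbca3
  top 5b → 0x17 → andi [RI]
  [10:8] rd=4 = e
  [7:0] imm=163 = $163
@+0c  big-endian(ab 40) = 0xab40
  top 5b → 0x15 → lw [RR]
  [10:8] rd=3 = d
  [7:5] rs=2 = c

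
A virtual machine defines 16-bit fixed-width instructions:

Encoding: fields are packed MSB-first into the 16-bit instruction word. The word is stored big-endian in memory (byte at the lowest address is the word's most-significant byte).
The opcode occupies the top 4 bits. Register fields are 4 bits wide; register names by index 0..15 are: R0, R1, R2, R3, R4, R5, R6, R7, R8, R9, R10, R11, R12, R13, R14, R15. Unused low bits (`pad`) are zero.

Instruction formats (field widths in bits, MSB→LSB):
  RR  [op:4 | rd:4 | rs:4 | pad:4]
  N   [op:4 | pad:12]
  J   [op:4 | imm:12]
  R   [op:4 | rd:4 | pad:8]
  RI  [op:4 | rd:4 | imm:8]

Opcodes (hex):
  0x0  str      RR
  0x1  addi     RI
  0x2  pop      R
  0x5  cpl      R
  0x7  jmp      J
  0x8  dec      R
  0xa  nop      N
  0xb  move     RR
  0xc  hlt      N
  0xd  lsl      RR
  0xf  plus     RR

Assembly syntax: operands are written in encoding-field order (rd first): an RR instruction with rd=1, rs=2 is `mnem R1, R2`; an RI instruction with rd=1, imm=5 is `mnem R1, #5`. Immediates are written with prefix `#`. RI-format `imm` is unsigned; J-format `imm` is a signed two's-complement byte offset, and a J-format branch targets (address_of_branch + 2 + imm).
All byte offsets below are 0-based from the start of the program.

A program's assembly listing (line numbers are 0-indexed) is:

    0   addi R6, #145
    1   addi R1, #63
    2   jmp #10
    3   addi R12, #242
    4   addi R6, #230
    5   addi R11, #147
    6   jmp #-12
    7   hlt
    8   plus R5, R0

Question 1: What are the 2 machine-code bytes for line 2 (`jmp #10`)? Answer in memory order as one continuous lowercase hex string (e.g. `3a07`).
line 2 (jmp): pack op=0x7:4|imm=10:12 = 0x700a; big→ 70 0a

700a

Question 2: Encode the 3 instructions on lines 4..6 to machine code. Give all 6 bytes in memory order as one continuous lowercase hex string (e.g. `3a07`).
16e61b937ff4

line 4 (addi): pack op=0x1:4|rd=6:4|imm=230:8 = 0x16e6; big→ 16 e6
line 5 (addi): pack op=0x1:4|rd=11:4|imm=147:8 = 0x1b93; big→ 1b 93
line 6 (jmp): pack op=0x7:4|imm=-12:12 = 0x7ff4; big→ 7f f4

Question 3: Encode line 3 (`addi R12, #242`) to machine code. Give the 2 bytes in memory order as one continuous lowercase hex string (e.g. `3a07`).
1cf2

line 3 (addi): pack op=0x1:4|rd=12:4|imm=242:8 = 0x1cf2; big→ 1c f2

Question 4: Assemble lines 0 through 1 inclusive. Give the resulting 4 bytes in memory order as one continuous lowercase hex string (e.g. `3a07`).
1691113f

0. addi fields op=0x1:4|rd=6:4|imm=145:8 → word 1691h → 16 91
1. addi fields op=0x1:4|rd=1:4|imm=63:8 → word 113fh → 11 3f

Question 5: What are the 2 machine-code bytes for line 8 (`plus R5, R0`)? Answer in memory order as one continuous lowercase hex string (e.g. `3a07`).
8. plus fields op=0xf:4|rd=5:4|rs=0:4|pad=0:4 → word f500h → f5 00

f500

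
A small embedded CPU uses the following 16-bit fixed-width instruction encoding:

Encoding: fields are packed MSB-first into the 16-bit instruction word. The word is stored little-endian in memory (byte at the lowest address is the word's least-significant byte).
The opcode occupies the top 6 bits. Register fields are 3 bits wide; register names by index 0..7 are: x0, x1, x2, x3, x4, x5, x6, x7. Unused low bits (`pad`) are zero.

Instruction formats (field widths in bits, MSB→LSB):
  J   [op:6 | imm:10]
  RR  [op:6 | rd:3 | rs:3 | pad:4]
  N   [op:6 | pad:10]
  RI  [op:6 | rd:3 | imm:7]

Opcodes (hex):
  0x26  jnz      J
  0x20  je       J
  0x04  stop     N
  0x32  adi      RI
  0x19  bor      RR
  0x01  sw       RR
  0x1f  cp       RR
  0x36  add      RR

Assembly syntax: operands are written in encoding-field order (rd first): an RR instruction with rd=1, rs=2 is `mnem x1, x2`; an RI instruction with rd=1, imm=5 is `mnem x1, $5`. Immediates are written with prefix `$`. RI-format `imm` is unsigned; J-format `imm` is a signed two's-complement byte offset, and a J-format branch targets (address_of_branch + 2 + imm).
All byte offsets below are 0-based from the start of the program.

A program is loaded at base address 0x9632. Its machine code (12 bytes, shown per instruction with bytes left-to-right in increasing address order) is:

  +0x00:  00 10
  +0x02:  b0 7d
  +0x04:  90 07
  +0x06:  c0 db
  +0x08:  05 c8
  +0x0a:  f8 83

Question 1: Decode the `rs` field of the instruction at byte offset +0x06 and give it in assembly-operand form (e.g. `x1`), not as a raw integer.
x4

@+06  little-endian(c0 db) = 0xdbc0
  top 6b → 0x36 → add [RR]
  [9:7] rd=7 = x7
  [6:4] rs=4 = x4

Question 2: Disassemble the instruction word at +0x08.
+0x08: 05 c8 ⇒ word 0xc805 (little)
  opcode bits[15:10]=0x32: adi/RI
  rd@[9:7]=0x0 ⇒ x0
  imm@[6:0]=0x5 ⇒ $5

adi x0, $5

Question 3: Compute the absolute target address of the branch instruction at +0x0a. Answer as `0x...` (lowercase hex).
@+0a  little-endian(f8 83) = 0x83f8
  op=0x83f8>>10=0x20 ⇒ je (J)
  [9:0] imm=1016 (s10→-8) = $-8
  target = base 0x9632 + off 0x0a + 2 + imm -8 = 0x9636

0x9636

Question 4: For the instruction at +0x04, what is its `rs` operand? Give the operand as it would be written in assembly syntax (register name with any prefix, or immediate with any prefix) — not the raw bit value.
x1

+0x04: 90 07 ⇒ word 0x0790 (little)
  top 6b → 0x1 → sw [RR]
  rd: (w>>7)&0x7=0x7 → x7
  rs: (w>>4)&0x7=0x1 → x1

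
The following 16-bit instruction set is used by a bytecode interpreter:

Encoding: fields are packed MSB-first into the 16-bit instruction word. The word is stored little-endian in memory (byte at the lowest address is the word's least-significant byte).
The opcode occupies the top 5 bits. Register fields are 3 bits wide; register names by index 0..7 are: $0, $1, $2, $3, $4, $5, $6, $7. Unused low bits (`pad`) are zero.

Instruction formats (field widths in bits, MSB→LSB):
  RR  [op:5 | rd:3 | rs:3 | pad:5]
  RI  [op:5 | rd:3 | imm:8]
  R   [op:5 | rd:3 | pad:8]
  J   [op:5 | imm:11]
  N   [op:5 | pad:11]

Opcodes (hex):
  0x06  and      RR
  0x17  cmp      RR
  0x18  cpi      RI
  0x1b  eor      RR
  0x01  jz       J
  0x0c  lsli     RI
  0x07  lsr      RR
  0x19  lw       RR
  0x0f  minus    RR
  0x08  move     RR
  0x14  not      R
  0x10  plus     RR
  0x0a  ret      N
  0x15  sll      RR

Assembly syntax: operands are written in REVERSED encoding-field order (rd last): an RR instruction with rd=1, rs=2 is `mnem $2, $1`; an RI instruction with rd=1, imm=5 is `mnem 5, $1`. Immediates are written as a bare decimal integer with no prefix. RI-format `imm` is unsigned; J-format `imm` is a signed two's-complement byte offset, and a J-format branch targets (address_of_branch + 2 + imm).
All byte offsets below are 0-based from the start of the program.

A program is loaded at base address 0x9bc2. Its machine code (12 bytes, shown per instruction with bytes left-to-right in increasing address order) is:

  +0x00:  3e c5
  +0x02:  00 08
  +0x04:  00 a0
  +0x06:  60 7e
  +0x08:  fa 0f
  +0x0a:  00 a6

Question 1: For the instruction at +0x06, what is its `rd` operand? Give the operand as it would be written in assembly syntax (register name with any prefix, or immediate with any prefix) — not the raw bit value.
[06] 60 7e → 0x7e60
  opcode bits[15:11]=0xf: minus/RR
  rd@[10:8]=0x6 ⇒ $6
  rs@[7:5]=0x3 ⇒ $3

$6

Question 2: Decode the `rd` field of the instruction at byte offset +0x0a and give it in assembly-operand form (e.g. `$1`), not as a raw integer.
$6

[0a] 00 a6 → 0xa600
  op=0xa600>>11=0x14 ⇒ not (R)
  rd@[10:8]=0x6 ⇒ $6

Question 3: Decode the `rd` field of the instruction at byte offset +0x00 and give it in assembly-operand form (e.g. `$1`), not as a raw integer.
off 0x00: read 3e c5 as little → 0xc53e
  opcode bits[15:11]=0x18: cpi/RI
  rd@[10:8]=0x5 ⇒ $5
  imm@[7:0]=0x3e ⇒ 62

$5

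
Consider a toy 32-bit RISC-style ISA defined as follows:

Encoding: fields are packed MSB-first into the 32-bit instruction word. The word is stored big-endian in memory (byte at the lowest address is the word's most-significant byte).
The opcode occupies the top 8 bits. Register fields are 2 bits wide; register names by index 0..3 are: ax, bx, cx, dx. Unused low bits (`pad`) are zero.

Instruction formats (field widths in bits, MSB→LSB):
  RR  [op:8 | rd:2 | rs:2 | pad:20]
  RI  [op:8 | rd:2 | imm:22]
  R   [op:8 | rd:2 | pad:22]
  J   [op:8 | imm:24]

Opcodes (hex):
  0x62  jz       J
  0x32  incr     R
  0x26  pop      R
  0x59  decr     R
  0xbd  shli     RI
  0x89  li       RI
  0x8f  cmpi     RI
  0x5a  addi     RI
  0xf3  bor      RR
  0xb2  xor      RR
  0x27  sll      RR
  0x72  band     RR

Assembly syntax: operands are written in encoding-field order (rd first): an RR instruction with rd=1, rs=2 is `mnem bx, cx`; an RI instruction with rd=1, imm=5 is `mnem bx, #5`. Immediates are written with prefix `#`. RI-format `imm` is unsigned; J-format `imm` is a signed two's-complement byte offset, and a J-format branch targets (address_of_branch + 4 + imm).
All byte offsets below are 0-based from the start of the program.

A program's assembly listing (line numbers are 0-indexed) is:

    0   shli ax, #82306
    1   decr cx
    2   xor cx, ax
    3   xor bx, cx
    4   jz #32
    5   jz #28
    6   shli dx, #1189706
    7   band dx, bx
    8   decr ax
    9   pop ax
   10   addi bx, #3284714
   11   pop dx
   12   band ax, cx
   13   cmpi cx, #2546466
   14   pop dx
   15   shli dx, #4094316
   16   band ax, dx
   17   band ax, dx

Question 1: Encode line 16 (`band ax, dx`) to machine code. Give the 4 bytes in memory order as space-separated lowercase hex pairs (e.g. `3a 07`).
16. band fields op=0x72:8|rd=0:2|rs=3:2|pad=0:20 → word 72300000h → 72 30 00 00

72 30 00 00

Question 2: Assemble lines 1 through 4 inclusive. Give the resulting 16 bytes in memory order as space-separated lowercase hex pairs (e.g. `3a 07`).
1. decr fields op=0x59:8|rd=2:2|pad=0:22 → word 59800000h → 59 80 00 00
2. xor fields op=0xb2:8|rd=2:2|rs=0:2|pad=0:20 → word b2800000h → b2 80 00 00
3. xor fields op=0xb2:8|rd=1:2|rs=2:2|pad=0:20 → word b2600000h → b2 60 00 00
4. jz fields op=0x62:8|imm=32:24 → word 62000020h → 62 00 00 20

59 80 00 00 b2 80 00 00 b2 60 00 00 62 00 00 20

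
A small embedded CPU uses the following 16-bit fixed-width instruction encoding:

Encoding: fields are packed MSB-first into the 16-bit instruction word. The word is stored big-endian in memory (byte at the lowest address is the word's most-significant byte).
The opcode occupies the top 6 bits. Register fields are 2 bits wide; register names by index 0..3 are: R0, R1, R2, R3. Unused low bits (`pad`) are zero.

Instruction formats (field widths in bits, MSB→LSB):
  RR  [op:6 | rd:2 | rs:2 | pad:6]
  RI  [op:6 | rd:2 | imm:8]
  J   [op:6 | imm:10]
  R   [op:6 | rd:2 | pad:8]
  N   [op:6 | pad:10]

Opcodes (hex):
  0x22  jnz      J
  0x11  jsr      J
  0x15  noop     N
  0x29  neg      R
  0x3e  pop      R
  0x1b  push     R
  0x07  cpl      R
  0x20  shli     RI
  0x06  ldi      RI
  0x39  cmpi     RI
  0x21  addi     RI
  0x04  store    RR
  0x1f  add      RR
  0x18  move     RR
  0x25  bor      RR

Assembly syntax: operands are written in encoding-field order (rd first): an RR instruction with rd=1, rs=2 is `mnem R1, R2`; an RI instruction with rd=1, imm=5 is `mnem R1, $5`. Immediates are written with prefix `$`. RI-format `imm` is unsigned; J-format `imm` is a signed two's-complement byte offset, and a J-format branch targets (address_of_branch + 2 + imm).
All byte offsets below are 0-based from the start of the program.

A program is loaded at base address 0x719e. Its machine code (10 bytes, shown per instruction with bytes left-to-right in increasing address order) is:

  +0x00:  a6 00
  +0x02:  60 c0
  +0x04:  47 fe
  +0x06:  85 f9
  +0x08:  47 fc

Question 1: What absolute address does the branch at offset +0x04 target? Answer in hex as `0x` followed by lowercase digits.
@+04  big-endian(47 fe) = 0x47fe
  opcode bits[15:10]=0x11: jsr/J
  imm@[9:0]=0x3fe (s10→-2) ⇒ $-2
  target = base 0x719e + off 0x04 + 2 + imm -2 = 0x71a2

0x71a2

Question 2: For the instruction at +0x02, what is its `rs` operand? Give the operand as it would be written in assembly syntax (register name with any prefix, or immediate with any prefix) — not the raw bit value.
R3

@+02  big-endian(60 c0) = 0x60c0
  op=0x60c0>>10=0x18 ⇒ move (RR)
  [9:8] rd=0 = R0
  [7:6] rs=3 = R3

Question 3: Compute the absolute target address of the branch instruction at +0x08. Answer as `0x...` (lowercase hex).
[08] 47 fc → 0x47fc
  op=0x47fc>>10=0x11 ⇒ jsr (J)
  [9:0] imm=1020 (s10→-4) = $-4
  target = base 0x719e + off 0x08 + 2 + imm -4 = 0x71a4

0x71a4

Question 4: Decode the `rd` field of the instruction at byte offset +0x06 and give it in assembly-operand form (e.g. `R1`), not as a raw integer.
R1

@+06  big-endian(85 f9) = 0x85f9
  top 6b → 0x21 → addi [RI]
  rd: (w>>8)&0x3=0x1 → R1
  imm: (w>>0)&0xff=0xf9 → $249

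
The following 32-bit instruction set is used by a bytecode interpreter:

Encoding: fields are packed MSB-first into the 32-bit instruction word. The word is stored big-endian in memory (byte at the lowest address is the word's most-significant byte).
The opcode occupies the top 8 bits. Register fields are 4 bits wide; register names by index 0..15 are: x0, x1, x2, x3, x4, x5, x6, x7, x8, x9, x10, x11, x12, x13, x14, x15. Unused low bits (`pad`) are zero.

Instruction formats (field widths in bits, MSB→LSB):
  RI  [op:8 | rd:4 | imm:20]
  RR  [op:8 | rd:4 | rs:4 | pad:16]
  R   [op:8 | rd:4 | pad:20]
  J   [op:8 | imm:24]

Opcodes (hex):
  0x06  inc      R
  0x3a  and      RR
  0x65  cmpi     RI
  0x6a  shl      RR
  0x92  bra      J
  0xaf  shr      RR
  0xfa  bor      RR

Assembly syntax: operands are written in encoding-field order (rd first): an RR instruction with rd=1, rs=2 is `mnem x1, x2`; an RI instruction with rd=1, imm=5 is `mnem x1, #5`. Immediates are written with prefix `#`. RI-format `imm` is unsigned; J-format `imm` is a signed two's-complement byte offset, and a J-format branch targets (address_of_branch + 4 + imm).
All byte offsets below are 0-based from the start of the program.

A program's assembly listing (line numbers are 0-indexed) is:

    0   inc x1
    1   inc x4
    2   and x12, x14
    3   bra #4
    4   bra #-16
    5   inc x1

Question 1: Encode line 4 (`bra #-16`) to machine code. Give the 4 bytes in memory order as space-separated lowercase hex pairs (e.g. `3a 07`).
4. bra fields op=0x92:8|imm=-16:24 → word 92fffff0h → 92 ff ff f0

92 ff ff f0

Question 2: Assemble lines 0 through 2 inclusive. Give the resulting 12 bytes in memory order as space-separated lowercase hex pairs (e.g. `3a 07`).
06 10 00 00 06 40 00 00 3a ce 00 00

0. inc fields op=0x6:8|rd=1:4|pad=0:20 → word 06100000h → 06 10 00 00
1. inc fields op=0x6:8|rd=4:4|pad=0:20 → word 06400000h → 06 40 00 00
2. and fields op=0x3a:8|rd=12:4|rs=14:4|pad=0:16 → word 3ace0000h → 3a ce 00 00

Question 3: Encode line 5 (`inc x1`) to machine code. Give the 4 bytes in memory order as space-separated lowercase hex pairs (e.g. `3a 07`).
06 10 00 00

5. inc fields op=0x6:8|rd=1:4|pad=0:20 → word 06100000h → 06 10 00 00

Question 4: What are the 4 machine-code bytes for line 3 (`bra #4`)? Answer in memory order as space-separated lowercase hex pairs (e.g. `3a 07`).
92 00 00 04

line 3 (bra): pack op=0x92:8|imm=4:24 = 0x92000004; big→ 92 00 00 04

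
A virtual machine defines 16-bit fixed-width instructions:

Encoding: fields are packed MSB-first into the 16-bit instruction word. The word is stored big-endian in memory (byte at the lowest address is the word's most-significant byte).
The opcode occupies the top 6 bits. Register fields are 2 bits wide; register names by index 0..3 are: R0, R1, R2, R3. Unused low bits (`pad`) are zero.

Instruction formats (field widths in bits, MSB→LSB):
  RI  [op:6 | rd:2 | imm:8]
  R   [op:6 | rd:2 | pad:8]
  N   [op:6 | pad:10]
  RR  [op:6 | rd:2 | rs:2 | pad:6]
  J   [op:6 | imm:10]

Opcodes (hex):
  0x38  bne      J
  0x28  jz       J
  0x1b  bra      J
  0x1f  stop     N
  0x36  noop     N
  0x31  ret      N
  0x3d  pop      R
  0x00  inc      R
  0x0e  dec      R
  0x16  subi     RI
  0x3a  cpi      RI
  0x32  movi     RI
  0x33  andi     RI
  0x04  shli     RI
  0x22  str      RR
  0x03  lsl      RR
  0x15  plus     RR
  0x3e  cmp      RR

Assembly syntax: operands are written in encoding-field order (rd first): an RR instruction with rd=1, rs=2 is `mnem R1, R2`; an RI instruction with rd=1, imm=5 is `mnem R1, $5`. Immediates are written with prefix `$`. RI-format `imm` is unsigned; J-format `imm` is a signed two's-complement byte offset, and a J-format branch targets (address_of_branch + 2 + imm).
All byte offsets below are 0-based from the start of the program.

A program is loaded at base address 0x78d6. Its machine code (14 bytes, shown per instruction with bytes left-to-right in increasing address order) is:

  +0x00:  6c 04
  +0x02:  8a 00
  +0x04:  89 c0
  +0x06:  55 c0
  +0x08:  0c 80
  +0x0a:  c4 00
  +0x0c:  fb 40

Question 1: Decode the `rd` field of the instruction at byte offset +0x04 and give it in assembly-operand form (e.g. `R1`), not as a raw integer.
+0x04: 89 c0 ⇒ word 0x89c0 (big)
  opcode bits[15:10]=0x22: str/RR
  [9:8] rd=1 = R1
  [7:6] rs=3 = R3

R1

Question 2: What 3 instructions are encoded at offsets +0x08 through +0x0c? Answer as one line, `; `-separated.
[08] 0c 80 → 0x0c80
  top 6b → 0x3 → lsl [RR]
  [9:8] rd=0 = R0
  [7:6] rs=2 = R2
[0a] c4 00 → 0xc400
  top 6b → 0x31 → ret [N]
[0c] fb 40 → 0xfb40
  top 6b → 0x3e → cmp [RR]
  [9:8] rd=3 = R3
  [7:6] rs=1 = R1

lsl R0, R2; ret; cmp R3, R1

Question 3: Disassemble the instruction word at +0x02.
off 0x02: read 8a 00 as big → 0x8a00
  op=0x8a00>>10=0x22 ⇒ str (RR)
  rd@[9:8]=0x2 ⇒ R2
  rs@[7:6]=0x0 ⇒ R0

str R2, R0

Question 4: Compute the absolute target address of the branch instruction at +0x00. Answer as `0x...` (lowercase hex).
0x78dc

+0x00: 6c 04 ⇒ word 0x6c04 (big)
  op=0x6c04>>10=0x1b ⇒ bra (J)
  [9:0] imm=4 = $4
  target = base 0x78d6 + off 0x00 + 2 + imm 4 = 0x78dc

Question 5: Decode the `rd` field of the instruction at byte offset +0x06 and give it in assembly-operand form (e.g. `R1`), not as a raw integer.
R1

@+06  big-endian(55 c0) = 0x55c0
  opcode bits[15:10]=0x15: plus/RR
  rd: (w>>8)&0x3=0x1 → R1
  rs: (w>>6)&0x3=0x3 → R3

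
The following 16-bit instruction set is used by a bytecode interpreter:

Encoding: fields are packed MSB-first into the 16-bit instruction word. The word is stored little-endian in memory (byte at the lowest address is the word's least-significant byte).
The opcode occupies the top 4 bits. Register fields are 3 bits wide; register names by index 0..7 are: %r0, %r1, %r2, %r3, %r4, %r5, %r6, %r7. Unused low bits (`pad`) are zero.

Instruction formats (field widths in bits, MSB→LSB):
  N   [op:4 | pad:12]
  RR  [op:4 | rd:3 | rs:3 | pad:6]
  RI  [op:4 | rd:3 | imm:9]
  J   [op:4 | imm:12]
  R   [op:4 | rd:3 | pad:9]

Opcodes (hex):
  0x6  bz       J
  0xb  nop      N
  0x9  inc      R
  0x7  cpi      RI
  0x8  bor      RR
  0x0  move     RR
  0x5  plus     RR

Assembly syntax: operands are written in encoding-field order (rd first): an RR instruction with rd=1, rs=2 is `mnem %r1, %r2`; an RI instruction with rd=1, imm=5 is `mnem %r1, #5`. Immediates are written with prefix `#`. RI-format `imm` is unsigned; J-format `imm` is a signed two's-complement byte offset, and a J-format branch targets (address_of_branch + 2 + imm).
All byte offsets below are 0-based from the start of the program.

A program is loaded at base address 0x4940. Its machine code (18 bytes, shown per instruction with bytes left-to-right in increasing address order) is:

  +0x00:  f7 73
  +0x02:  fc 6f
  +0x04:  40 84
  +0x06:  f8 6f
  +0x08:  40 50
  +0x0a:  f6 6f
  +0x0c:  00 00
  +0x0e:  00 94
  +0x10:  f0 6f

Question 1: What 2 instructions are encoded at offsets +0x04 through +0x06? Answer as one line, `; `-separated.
+0x04: 40 84 ⇒ word 0x8440 (little)
  opcode bits[15:12]=0x8: bor/RR
  [11:9] rd=2 = %r2
  [8:6] rs=1 = %r1
+0x06: f8 6f ⇒ word 0x6ff8 (little)
  opcode bits[15:12]=0x6: bz/J
  [11:0] imm=4088 (s12→-8) = #-8

bor %r2, %r1; bz #-8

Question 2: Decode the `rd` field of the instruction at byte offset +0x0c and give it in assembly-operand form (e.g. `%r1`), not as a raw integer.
off 0x0c: read 00 00 as little → 0x0000
  top 4b → 0x0 → move [RR]
  [11:9] rd=0 = %r0
  [8:6] rs=0 = %r0

%r0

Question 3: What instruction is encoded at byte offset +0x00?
off 0x00: read f7 73 as little → 0x73f7
  top 4b → 0x7 → cpi [RI]
  rd: (w>>9)&0x7=0x1 → %r1
  imm: (w>>0)&0x1ff=0x1f7 → #503

cpi %r1, #503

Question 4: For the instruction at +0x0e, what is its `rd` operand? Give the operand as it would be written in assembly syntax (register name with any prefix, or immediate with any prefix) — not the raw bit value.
%r2

@+0e  little-endian(00 94) = 0x9400
  opcode bits[15:12]=0x9: inc/R
  rd@[11:9]=0x2 ⇒ %r2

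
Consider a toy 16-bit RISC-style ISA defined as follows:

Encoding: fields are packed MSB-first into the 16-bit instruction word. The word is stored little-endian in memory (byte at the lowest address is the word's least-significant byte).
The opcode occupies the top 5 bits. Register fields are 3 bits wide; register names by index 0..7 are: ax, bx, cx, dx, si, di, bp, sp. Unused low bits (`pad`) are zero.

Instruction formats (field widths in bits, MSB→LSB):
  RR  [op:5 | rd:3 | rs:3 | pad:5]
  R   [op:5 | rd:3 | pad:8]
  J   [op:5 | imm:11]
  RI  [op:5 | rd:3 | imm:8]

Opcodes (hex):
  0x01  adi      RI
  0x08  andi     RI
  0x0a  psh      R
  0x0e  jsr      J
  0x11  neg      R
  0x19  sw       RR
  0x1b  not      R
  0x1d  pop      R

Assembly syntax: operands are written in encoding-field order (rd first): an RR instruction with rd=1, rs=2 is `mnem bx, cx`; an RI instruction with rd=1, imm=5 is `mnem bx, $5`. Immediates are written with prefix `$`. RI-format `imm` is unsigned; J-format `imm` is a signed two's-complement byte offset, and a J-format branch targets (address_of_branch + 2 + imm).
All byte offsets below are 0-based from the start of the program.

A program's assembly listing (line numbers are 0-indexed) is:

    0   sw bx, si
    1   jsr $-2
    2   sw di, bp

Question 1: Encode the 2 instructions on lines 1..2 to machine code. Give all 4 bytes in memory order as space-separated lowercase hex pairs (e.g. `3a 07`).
fe 77 c0 cd

1. jsr fields op=0xe:5|imm=-2:11 → word 77feh → fe 77
2. sw fields op=0x19:5|rd=5:3|rs=6:3|pad=0:5 → word cdc0h → c0 cd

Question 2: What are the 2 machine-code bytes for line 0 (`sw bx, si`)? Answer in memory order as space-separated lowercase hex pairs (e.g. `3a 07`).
line 0 (sw): pack op=0x19:5|rd=1:3|rs=4:3|pad=0:5 = 0xc980; little→ 80 c9

80 c9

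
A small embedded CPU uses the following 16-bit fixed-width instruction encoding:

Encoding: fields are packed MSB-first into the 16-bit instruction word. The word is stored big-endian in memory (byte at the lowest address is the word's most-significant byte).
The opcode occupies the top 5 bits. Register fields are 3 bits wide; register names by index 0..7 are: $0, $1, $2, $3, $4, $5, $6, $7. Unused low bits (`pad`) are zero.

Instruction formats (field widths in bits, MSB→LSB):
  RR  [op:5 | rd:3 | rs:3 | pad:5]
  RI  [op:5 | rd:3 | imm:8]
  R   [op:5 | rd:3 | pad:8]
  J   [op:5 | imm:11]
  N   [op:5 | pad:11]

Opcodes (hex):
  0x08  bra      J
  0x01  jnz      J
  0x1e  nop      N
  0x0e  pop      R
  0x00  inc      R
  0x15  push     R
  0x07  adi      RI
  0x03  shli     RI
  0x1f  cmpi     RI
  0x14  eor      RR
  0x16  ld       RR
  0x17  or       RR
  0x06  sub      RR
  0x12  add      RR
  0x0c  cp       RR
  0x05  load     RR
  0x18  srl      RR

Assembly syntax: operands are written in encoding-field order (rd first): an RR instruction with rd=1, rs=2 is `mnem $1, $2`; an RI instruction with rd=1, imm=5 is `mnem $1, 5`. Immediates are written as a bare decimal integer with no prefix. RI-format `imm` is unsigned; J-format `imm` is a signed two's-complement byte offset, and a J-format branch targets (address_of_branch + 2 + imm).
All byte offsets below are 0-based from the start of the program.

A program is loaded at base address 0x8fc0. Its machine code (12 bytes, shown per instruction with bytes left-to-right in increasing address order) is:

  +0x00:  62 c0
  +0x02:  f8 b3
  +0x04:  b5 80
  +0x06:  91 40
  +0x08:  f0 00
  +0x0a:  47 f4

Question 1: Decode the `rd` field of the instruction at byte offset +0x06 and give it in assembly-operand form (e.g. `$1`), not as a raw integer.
$1

off 0x06: read 91 40 as big → 0x9140
  op=0x9140>>11=0x12 ⇒ add (RR)
  rd: (w>>8)&0x7=0x1 → $1
  rs: (w>>5)&0x7=0x2 → $2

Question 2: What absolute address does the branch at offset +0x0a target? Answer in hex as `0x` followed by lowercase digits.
0x8fc0

@+0a  big-endian(47 f4) = 0x47f4
  op=0x47f4>>11=0x8 ⇒ bra (J)
  [10:0] imm=2036 (s11→-12) = -12
  target = base 0x8fc0 + off 0x0a + 2 + imm -12 = 0x8fc0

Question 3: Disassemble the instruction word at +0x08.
off 0x08: read f0 00 as big → 0xf000
  opcode bits[15:11]=0x1e: nop/N

nop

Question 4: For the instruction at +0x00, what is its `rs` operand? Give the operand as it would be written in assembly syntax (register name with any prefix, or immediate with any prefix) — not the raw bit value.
+0x00: 62 c0 ⇒ word 0x62c0 (big)
  top 5b → 0xc → cp [RR]
  rd: (w>>8)&0x7=0x2 → $2
  rs: (w>>5)&0x7=0x6 → $6

$6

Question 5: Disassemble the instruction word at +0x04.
+0x04: b5 80 ⇒ word 0xb580 (big)
  top 5b → 0x16 → ld [RR]
  [10:8] rd=5 = $5
  [7:5] rs=4 = $4

ld $5, $4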